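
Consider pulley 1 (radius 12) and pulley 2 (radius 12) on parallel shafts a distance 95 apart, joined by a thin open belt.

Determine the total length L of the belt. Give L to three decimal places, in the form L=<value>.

open belt: β = asin((r2−r1)/C) = asin(0/95) = 0.0000°
wrap1 = π − 2β = 180.0000°
wrap2 = π + 2β = 180.0000°
tangent length = C·cosβ = 95.0000
L = r1·wrap1 + r2·wrap2 + 2·C·cosβ = 12·3.1416 + 12·3.1416 + 2·95.0000 = 265.3982

L=265.398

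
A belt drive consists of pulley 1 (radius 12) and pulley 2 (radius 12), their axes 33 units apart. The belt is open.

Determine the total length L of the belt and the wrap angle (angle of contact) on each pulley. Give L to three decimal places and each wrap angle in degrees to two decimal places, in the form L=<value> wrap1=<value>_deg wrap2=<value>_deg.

open belt: β = asin((r2−r1)/C) = asin(0/33) = 0.0000°
wrap1 = π − 2β = 180.0000°
wrap2 = π + 2β = 180.0000°
tangent length = C·cosβ = 33.0000
L = r1·wrap1 + r2·wrap2 + 2·C·cosβ = 12·3.1416 + 12·3.1416 + 2·33.0000 = 141.3982

L=141.398 wrap1=180.00_deg wrap2=180.00_deg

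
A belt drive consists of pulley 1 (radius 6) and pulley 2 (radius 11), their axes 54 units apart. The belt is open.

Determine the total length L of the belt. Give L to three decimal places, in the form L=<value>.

open belt: β = asin((r2−r1)/C) = asin(5/54) = 5.3128°
wrap1 = π − 2β = 169.3745°
wrap2 = π + 2β = 190.6255°
tangent length = C·cosβ = 53.7680
L = r1·wrap1 + r2·wrap2 + 2·C·cosβ = 6·2.9561 + 11·3.3270 + 2·53.7680 = 161.8704

L=161.870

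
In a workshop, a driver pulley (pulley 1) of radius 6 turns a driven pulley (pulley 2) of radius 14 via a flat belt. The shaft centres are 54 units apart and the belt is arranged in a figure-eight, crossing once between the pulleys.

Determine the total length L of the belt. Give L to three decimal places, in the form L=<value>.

L=178.328

crossed belt: β = asin((r1+r2)/C) = asin(20/54) = 21.7385°
wrap1 = wrap2 = π + 2β = 223.4769°
tangent length = C·cosβ = 50.1597
L = (r1+r2)·wrap + 2·C·cosβ = 20·3.9004 + 2·50.1597 = 178.3277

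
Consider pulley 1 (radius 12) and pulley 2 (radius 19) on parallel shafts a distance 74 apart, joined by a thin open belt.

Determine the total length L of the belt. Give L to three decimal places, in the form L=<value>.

open belt: β = asin((r2−r1)/C) = asin(7/74) = 5.4280°
wrap1 = π − 2β = 169.1440°
wrap2 = π + 2β = 190.8560°
tangent length = C·cosβ = 73.6682
L = r1·wrap1 + r2·wrap2 + 2·C·cosβ = 12·2.9521 + 19·3.3311 + 2·73.6682 = 246.0520

L=246.052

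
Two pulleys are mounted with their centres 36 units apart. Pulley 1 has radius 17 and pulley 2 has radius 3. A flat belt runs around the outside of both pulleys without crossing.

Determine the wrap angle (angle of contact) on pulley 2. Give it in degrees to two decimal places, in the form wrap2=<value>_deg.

open belt: β = asin((r2−r1)/C) = asin(-14/36) = -22.8854°
wrap1 = π − 2β = 225.7708°
wrap2 = π + 2β = 134.2292°

wrap2=134.23_deg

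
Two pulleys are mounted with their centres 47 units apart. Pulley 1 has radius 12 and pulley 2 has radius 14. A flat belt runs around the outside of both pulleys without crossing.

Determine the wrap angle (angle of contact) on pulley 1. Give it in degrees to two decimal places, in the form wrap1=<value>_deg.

open belt: β = asin((r2−r1)/C) = asin(2/47) = 2.4389°
wrap1 = π − 2β = 175.1223°
wrap2 = π + 2β = 184.8777°

wrap1=175.12_deg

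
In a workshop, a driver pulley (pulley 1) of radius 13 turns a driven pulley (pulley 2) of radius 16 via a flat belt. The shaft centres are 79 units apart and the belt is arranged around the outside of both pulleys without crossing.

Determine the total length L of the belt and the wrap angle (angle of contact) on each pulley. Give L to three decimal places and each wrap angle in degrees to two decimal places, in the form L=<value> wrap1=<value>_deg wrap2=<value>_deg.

L=249.220 wrap1=175.65_deg wrap2=184.35_deg

open belt: β = asin((r2−r1)/C) = asin(3/79) = 2.1763°
wrap1 = π − 2β = 175.6474°
wrap2 = π + 2β = 184.3526°
tangent length = C·cosβ = 78.9430
L = r1·wrap1 + r2·wrap2 + 2·C·cosβ = 13·3.0656 + 16·3.2176 + 2·78.9430 = 249.2201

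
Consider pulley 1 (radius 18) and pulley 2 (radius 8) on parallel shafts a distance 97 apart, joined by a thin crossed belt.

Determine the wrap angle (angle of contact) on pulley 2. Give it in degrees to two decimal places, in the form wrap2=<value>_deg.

crossed belt: β = asin((r1+r2)/C) = asin(26/97) = 15.5477°
wrap1 = wrap2 = π + 2β = 211.0955°

wrap2=211.10_deg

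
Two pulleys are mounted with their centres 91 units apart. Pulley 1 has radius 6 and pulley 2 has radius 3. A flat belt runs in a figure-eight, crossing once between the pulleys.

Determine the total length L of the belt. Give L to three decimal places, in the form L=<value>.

crossed belt: β = asin((r1+r2)/C) = asin(9/91) = 5.6759°
wrap1 = wrap2 = π + 2β = 191.3518°
tangent length = C·cosβ = 90.5539
L = (r1+r2)·wrap + 2·C·cosβ = 9·3.3397 + 2·90.5539 = 211.1652

L=211.165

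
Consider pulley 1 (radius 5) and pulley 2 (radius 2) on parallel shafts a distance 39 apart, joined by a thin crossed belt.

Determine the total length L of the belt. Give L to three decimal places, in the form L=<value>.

crossed belt: β = asin((r1+r2)/C) = asin(7/39) = 10.3399°
wrap1 = wrap2 = π + 2β = 200.6798°
tangent length = C·cosβ = 38.3667
L = (r1+r2)·wrap + 2·C·cosβ = 7·3.5025 + 2·38.3667 = 101.2510

L=101.251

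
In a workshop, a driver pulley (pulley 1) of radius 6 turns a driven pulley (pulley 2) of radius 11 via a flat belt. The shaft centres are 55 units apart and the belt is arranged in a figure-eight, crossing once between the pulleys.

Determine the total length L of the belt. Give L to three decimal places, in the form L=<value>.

L=168.705

crossed belt: β = asin((r1+r2)/C) = asin(17/55) = 18.0045°
wrap1 = wrap2 = π + 2β = 216.0089°
tangent length = C·cosβ = 52.3068
L = (r1+r2)·wrap + 2·C·cosβ = 17·3.7701 + 2·52.3068 = 168.7047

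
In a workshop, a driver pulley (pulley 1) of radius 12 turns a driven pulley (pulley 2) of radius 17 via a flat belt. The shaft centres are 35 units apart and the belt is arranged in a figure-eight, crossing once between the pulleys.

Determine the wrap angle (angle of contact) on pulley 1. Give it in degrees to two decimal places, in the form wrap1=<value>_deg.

crossed belt: β = asin((r1+r2)/C) = asin(29/35) = 55.9523°
wrap1 = wrap2 = π + 2β = 291.9045°

wrap1=291.90_deg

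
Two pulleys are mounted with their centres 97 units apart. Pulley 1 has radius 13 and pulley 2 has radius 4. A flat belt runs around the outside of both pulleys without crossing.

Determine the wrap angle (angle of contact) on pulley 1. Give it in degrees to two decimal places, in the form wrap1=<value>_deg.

open belt: β = asin((r2−r1)/C) = asin(-9/97) = -5.3238°
wrap1 = π − 2β = 190.6475°
wrap2 = π + 2β = 169.3525°

wrap1=190.65_deg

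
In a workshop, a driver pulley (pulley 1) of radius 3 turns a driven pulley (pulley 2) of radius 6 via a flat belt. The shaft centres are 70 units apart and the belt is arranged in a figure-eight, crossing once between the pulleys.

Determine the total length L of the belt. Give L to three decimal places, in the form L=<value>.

L=169.433

crossed belt: β = asin((r1+r2)/C) = asin(9/70) = 7.3870°
wrap1 = wrap2 = π + 2β = 194.7741°
tangent length = C·cosβ = 69.4190
L = (r1+r2)·wrap + 2·C·cosβ = 9·3.3994 + 2·69.4190 = 169.4331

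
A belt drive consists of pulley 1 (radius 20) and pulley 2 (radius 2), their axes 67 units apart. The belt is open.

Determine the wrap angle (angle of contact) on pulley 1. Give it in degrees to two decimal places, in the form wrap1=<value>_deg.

open belt: β = asin((r2−r1)/C) = asin(-18/67) = -15.5843°
wrap1 = π − 2β = 211.1687°
wrap2 = π + 2β = 148.8313°

wrap1=211.17_deg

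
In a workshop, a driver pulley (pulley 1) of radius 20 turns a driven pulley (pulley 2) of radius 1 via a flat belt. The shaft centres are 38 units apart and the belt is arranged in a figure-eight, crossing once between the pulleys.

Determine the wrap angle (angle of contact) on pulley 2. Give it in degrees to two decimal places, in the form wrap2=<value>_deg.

wrap2=247.10_deg

crossed belt: β = asin((r1+r2)/C) = asin(21/38) = 33.5477°
wrap1 = wrap2 = π + 2β = 247.0955°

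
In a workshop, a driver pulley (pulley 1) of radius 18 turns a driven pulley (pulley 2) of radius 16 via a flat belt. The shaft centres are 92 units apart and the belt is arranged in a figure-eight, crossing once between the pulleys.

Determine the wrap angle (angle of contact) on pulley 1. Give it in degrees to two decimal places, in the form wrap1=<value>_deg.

crossed belt: β = asin((r1+r2)/C) = asin(34/92) = 21.6888°
wrap1 = wrap2 = π + 2β = 223.3776°

wrap1=223.38_deg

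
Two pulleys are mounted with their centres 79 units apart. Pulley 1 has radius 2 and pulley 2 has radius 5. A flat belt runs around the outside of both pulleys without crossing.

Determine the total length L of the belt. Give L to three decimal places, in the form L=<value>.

L=180.105

open belt: β = asin((r2−r1)/C) = asin(3/79) = 2.1763°
wrap1 = π − 2β = 175.6474°
wrap2 = π + 2β = 184.3526°
tangent length = C·cosβ = 78.9430
L = r1·wrap1 + r2·wrap2 + 2·C·cosβ = 2·3.0656 + 5·3.2176 + 2·78.9430 = 180.1051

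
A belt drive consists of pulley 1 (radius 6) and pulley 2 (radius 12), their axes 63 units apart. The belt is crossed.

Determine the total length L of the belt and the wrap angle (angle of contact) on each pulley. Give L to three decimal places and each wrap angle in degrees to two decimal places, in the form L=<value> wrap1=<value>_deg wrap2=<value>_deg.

crossed belt: β = asin((r1+r2)/C) = asin(18/63) = 16.6015°
wrap1 = wrap2 = π + 2β = 213.2031°
tangent length = C·cosβ = 60.3738
L = (r1+r2)·wrap + 2·C·cosβ = 18·3.7211 + 2·60.3738 = 187.7274

L=187.727 wrap1=213.20_deg wrap2=213.20_deg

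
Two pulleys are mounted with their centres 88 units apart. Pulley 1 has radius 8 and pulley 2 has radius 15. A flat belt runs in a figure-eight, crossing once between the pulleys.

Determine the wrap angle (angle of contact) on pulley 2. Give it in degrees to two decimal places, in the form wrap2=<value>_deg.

crossed belt: β = asin((r1+r2)/C) = asin(23/88) = 15.1510°
wrap1 = wrap2 = π + 2β = 210.3020°

wrap2=210.30_deg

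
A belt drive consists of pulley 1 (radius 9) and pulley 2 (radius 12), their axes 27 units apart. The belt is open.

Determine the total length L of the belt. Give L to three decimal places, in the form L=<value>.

open belt: β = asin((r2−r1)/C) = asin(3/27) = 6.3794°
wrap1 = π − 2β = 167.2413°
wrap2 = π + 2β = 192.7587°
tangent length = C·cosβ = 26.8328
L = r1·wrap1 + r2·wrap2 + 2·C·cosβ = 9·2.9189 + 12·3.3643 + 2·26.8328 = 120.3071

L=120.307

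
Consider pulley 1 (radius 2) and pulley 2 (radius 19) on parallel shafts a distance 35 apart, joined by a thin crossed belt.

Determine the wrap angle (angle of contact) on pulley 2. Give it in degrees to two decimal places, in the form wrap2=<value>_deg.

wrap2=253.74_deg

crossed belt: β = asin((r1+r2)/C) = asin(21/35) = 36.8699°
wrap1 = wrap2 = π + 2β = 253.7398°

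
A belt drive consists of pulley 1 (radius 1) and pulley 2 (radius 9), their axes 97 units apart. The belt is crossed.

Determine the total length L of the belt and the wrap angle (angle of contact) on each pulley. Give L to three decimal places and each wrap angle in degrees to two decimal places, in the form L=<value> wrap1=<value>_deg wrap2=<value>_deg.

L=226.448 wrap1=191.83_deg wrap2=191.83_deg

crossed belt: β = asin((r1+r2)/C) = asin(10/97) = 5.9173°
wrap1 = wrap2 = π + 2β = 191.8346°
tangent length = C·cosβ = 96.4832
L = (r1+r2)·wrap + 2·C·cosβ = 10·3.3481 + 2·96.4832 = 226.4478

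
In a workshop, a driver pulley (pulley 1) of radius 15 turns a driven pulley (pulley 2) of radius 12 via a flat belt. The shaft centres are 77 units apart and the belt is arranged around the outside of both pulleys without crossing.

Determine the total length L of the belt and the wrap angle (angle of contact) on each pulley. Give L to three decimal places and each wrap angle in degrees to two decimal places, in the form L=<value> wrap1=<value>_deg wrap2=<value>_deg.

L=238.940 wrap1=184.47_deg wrap2=175.53_deg

open belt: β = asin((r2−r1)/C) = asin(-3/77) = -2.2329°
wrap1 = π − 2β = 184.4657°
wrap2 = π + 2β = 175.5343°
tangent length = C·cosβ = 76.9415
L = r1·wrap1 + r2·wrap2 + 2·C·cosβ = 15·3.2195 + 12·3.0637 + 2·76.9415 = 238.9399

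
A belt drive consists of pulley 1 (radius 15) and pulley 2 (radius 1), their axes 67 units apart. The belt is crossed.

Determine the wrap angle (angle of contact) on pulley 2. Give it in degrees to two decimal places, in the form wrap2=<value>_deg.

wrap2=207.63_deg

crossed belt: β = asin((r1+r2)/C) = asin(16/67) = 13.8161°
wrap1 = wrap2 = π + 2β = 207.6322°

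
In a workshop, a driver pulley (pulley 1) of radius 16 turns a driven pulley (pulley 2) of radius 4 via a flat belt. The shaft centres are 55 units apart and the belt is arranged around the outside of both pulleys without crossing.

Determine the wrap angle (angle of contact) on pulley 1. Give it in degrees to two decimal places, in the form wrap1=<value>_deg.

wrap1=205.20_deg

open belt: β = asin((r2−r1)/C) = asin(-12/55) = -12.6023°
wrap1 = π − 2β = 205.2045°
wrap2 = π + 2β = 154.7955°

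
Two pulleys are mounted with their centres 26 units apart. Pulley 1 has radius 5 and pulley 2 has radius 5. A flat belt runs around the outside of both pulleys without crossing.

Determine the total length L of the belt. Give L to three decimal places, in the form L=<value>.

open belt: β = asin((r2−r1)/C) = asin(0/26) = 0.0000°
wrap1 = π − 2β = 180.0000°
wrap2 = π + 2β = 180.0000°
tangent length = C·cosβ = 26.0000
L = r1·wrap1 + r2·wrap2 + 2·C·cosβ = 5·3.1416 + 5·3.1416 + 2·26.0000 = 83.4159

L=83.416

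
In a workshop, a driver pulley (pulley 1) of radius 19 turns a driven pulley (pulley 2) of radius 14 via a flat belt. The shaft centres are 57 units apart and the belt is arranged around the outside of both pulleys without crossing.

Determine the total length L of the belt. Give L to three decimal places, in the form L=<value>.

L=218.111

open belt: β = asin((r2−r1)/C) = asin(-5/57) = -5.0324°
wrap1 = π − 2β = 190.0648°
wrap2 = π + 2β = 169.9352°
tangent length = C·cosβ = 56.7803
L = r1·wrap1 + r2·wrap2 + 2·C·cosβ = 19·3.3173 + 14·2.9659 + 2·56.7803 = 218.1114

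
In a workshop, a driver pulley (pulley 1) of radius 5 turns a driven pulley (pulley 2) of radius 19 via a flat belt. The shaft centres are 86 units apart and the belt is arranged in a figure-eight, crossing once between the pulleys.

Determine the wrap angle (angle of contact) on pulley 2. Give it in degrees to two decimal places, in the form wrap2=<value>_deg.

crossed belt: β = asin((r1+r2)/C) = asin(24/86) = 16.2047°
wrap1 = wrap2 = π + 2β = 212.4094°

wrap2=212.41_deg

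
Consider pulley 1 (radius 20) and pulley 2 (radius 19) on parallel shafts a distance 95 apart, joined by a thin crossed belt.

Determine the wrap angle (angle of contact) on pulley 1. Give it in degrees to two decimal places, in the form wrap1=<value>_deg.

crossed belt: β = asin((r1+r2)/C) = asin(39/95) = 24.2379°
wrap1 = wrap2 = π + 2β = 228.4758°

wrap1=228.48_deg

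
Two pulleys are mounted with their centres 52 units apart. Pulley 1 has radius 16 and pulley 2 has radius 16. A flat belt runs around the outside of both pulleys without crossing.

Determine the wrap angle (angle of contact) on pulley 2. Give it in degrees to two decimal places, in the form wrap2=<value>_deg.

wrap2=180.00_deg

open belt: β = asin((r2−r1)/C) = asin(0/52) = 0.0000°
wrap1 = π − 2β = 180.0000°
wrap2 = π + 2β = 180.0000°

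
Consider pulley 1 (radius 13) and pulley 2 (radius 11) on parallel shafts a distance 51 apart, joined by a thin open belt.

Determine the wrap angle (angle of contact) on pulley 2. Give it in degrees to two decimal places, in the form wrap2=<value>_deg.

wrap2=175.51_deg

open belt: β = asin((r2−r1)/C) = asin(-2/51) = -2.2475°
wrap1 = π − 2β = 184.4949°
wrap2 = π + 2β = 175.5051°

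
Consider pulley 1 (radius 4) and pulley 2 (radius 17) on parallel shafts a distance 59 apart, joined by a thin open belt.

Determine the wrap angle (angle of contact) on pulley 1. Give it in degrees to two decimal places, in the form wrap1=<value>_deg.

open belt: β = asin((r2−r1)/C) = asin(13/59) = 12.7289°
wrap1 = π − 2β = 154.5421°
wrap2 = π + 2β = 205.4579°

wrap1=154.54_deg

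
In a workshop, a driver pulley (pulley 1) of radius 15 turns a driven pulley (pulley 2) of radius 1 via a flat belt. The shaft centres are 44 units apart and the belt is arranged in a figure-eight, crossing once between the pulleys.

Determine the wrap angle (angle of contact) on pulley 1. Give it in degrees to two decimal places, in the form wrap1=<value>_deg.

crossed belt: β = asin((r1+r2)/C) = asin(16/44) = 21.3237°
wrap1 = wrap2 = π + 2β = 222.6474°

wrap1=222.65_deg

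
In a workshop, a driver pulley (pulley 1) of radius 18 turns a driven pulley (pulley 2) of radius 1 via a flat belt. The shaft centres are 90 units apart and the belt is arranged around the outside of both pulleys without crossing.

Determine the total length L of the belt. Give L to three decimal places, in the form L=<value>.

open belt: β = asin((r2−r1)/C) = asin(-17/90) = -10.8879°
wrap1 = π − 2β = 201.7759°
wrap2 = π + 2β = 158.2241°
tangent length = C·cosβ = 88.3799
L = r1·wrap1 + r2·wrap2 + 2·C·cosβ = 18·3.5217 + 1·2.7615 + 2·88.3799 = 242.9110

L=242.911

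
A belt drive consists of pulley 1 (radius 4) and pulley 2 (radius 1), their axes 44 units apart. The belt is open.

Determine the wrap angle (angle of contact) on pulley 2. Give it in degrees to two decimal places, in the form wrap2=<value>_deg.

wrap2=172.18_deg

open belt: β = asin((r2−r1)/C) = asin(-3/44) = -3.9096°
wrap1 = π − 2β = 187.8191°
wrap2 = π + 2β = 172.1809°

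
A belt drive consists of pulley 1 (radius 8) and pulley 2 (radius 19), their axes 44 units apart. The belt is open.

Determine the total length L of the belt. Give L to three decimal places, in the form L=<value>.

open belt: β = asin((r2−r1)/C) = asin(11/44) = 14.4775°
wrap1 = π − 2β = 151.0450°
wrap2 = π + 2β = 208.9550°
tangent length = C·cosβ = 42.6028
L = r1·wrap1 + r2·wrap2 + 2·C·cosβ = 8·2.6362 + 19·3.6470 + 2·42.6028 = 175.5876

L=175.588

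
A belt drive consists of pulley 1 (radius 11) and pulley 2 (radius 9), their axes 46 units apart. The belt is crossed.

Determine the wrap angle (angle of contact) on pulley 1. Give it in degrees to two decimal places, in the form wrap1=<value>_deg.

crossed belt: β = asin((r1+r2)/C) = asin(20/46) = 25.7715°
wrap1 = wrap2 = π + 2β = 231.5429°

wrap1=231.54_deg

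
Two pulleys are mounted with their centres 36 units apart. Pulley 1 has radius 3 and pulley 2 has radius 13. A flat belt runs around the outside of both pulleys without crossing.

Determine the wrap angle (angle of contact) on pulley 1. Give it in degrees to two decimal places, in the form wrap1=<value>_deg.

open belt: β = asin((r2−r1)/C) = asin(10/36) = 16.1276°
wrap1 = π − 2β = 147.7448°
wrap2 = π + 2β = 212.2552°

wrap1=147.74_deg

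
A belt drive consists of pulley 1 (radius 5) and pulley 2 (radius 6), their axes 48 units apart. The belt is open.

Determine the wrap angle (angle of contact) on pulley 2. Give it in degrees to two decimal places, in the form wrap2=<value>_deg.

wrap2=182.39_deg

open belt: β = asin((r2−r1)/C) = asin(1/48) = 1.1937°
wrap1 = π − 2β = 177.6125°
wrap2 = π + 2β = 182.3875°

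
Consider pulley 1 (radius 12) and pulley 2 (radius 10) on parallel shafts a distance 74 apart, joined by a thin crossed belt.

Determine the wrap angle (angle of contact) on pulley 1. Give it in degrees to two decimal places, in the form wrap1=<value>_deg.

crossed belt: β = asin((r1+r2)/C) = asin(22/74) = 17.2953°
wrap1 = wrap2 = π + 2β = 214.5907°

wrap1=214.59_deg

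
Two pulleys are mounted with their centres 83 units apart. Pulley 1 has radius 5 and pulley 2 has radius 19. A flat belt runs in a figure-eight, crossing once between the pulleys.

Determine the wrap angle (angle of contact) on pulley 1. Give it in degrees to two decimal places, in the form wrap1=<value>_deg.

wrap1=213.61_deg

crossed belt: β = asin((r1+r2)/C) = asin(24/83) = 16.8075°
wrap1 = wrap2 = π + 2β = 213.6149°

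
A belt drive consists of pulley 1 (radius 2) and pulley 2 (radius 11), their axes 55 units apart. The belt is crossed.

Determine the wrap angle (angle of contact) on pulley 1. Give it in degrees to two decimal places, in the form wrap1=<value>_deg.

crossed belt: β = asin((r1+r2)/C) = asin(13/55) = 13.6720°
wrap1 = wrap2 = π + 2β = 207.3440°

wrap1=207.34_deg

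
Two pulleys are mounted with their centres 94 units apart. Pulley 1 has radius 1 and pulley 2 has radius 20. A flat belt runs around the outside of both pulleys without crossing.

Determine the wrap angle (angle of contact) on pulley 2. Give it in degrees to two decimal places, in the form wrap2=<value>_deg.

wrap2=203.32_deg

open belt: β = asin((r2−r1)/C) = asin(19/94) = 11.6614°
wrap1 = π − 2β = 156.6772°
wrap2 = π + 2β = 203.3228°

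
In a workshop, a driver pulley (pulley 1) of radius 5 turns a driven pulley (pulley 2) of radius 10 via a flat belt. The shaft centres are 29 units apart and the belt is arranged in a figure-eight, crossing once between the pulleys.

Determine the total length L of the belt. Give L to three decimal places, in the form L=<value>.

L=113.071

crossed belt: β = asin((r1+r2)/C) = asin(15/29) = 31.1474°
wrap1 = wrap2 = π + 2β = 242.2948°
tangent length = C·cosβ = 24.8193
L = (r1+r2)·wrap + 2·C·cosβ = 15·4.2288 + 2·24.8193 = 113.0713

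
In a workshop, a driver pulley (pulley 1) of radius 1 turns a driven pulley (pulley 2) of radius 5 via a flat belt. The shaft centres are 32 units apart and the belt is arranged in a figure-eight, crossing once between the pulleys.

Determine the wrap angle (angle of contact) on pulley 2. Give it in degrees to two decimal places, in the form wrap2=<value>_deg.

wrap2=201.61_deg

crossed belt: β = asin((r1+r2)/C) = asin(6/32) = 10.8069°
wrap1 = wrap2 = π + 2β = 201.6138°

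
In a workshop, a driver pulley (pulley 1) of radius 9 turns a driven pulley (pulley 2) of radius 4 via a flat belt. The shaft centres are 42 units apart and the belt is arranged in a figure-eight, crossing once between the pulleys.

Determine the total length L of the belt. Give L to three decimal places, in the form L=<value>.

crossed belt: β = asin((r1+r2)/C) = asin(13/42) = 18.0305°
wrap1 = wrap2 = π + 2β = 216.0611°
tangent length = C·cosβ = 39.9375
L = (r1+r2)·wrap + 2·C·cosβ = 13·3.7710 + 2·39.9375 = 128.8976

L=128.898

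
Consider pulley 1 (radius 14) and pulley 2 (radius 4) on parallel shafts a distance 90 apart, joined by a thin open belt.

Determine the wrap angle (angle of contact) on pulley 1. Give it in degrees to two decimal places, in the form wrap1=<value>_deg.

open belt: β = asin((r2−r1)/C) = asin(-10/90) = -6.3794°
wrap1 = π − 2β = 192.7587°
wrap2 = π + 2β = 167.2413°

wrap1=192.76_deg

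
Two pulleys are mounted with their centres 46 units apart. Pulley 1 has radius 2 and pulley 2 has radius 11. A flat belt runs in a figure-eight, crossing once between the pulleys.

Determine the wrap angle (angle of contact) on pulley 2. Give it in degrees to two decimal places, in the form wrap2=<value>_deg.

wrap2=212.83_deg

crossed belt: β = asin((r1+r2)/C) = asin(13/46) = 16.4160°
wrap1 = wrap2 = π + 2β = 212.8319°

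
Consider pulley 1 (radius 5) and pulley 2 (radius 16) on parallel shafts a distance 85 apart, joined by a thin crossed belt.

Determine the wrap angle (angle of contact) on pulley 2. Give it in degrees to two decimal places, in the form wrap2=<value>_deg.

wrap2=208.61_deg

crossed belt: β = asin((r1+r2)/C) = asin(21/85) = 14.3035°
wrap1 = wrap2 = π + 2β = 208.6071°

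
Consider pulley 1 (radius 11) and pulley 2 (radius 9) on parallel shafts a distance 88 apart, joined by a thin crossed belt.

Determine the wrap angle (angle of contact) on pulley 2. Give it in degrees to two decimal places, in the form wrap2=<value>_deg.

crossed belt: β = asin((r1+r2)/C) = asin(20/88) = 13.1366°
wrap1 = wrap2 = π + 2β = 206.2731°

wrap2=206.27_deg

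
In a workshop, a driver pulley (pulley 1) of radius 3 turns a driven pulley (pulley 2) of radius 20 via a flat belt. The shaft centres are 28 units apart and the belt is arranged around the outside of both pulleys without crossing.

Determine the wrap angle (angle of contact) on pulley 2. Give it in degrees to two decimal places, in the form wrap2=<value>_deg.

wrap2=254.77_deg

open belt: β = asin((r2−r1)/C) = asin(17/28) = 37.3832°
wrap1 = π − 2β = 105.2336°
wrap2 = π + 2β = 254.7664°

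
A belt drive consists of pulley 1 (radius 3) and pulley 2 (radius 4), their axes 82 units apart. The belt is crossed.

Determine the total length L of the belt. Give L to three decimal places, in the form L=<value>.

L=186.589

crossed belt: β = asin((r1+r2)/C) = asin(7/82) = 4.8971°
wrap1 = wrap2 = π + 2β = 189.7941°
tangent length = C·cosβ = 81.7007
L = (r1+r2)·wrap + 2·C·cosβ = 7·3.3125 + 2·81.7007 = 186.5891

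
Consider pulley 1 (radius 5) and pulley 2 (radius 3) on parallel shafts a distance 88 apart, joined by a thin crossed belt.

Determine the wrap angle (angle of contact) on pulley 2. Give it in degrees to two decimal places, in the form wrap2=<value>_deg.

crossed belt: β = asin((r1+r2)/C) = asin(8/88) = 5.2159°
wrap1 = wrap2 = π + 2β = 190.4318°

wrap2=190.43_deg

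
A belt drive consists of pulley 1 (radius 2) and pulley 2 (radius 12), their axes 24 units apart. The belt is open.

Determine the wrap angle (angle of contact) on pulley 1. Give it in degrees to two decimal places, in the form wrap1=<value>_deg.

open belt: β = asin((r2−r1)/C) = asin(10/24) = 24.6243°
wrap1 = π − 2β = 130.7514°
wrap2 = π + 2β = 229.2486°

wrap1=130.75_deg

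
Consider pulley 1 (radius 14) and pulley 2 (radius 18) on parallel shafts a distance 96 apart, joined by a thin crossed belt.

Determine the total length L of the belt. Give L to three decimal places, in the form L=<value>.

crossed belt: β = asin((r1+r2)/C) = asin(32/96) = 19.4712°
wrap1 = wrap2 = π + 2β = 218.9424°
tangent length = C·cosβ = 90.5097
L = (r1+r2)·wrap + 2·C·cosβ = 32·3.8213 + 2·90.5097 = 303.2999

L=303.300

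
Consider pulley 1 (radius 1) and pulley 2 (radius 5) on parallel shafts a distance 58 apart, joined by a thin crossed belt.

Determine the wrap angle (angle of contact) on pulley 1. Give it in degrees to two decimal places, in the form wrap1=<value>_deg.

wrap1=191.88_deg

crossed belt: β = asin((r1+r2)/C) = asin(6/58) = 5.9378°
wrap1 = wrap2 = π + 2β = 191.8755°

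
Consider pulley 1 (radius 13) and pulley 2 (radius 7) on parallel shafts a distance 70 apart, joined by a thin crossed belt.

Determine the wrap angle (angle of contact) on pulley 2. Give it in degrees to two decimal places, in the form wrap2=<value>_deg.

wrap2=213.20_deg

crossed belt: β = asin((r1+r2)/C) = asin(20/70) = 16.6015°
wrap1 = wrap2 = π + 2β = 213.2031°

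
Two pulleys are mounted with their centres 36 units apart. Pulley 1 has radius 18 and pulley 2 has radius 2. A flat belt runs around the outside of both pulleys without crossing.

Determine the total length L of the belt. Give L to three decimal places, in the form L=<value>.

open belt: β = asin((r2−r1)/C) = asin(-16/36) = -26.3878°
wrap1 = π − 2β = 232.7756°
wrap2 = π + 2β = 127.2244°
tangent length = C·cosβ = 32.2490
L = r1·wrap1 + r2·wrap2 + 2·C·cosβ = 18·4.0627 + 2·2.2205 + 2·32.2490 = 142.0676

L=142.068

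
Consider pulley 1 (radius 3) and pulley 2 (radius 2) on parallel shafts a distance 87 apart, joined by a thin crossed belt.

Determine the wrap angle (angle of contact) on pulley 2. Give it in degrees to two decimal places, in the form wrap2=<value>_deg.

wrap2=186.59_deg

crossed belt: β = asin((r1+r2)/C) = asin(5/87) = 3.2947°
wrap1 = wrap2 = π + 2β = 186.5894°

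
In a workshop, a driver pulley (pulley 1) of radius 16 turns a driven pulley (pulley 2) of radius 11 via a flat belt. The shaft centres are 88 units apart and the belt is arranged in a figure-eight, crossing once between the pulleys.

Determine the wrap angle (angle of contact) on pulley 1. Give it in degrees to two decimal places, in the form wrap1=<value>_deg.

crossed belt: β = asin((r1+r2)/C) = asin(27/88) = 17.8676°
wrap1 = wrap2 = π + 2β = 215.7352°

wrap1=215.74_deg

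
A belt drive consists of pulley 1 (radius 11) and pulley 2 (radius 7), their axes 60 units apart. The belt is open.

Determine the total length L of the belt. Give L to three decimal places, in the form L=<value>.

L=176.815

open belt: β = asin((r2−r1)/C) = asin(-4/60) = -3.8226°
wrap1 = π − 2β = 187.6451°
wrap2 = π + 2β = 172.3549°
tangent length = C·cosβ = 59.8665
L = r1·wrap1 + r2·wrap2 + 2·C·cosβ = 11·3.2750 + 7·3.0082 + 2·59.8665 = 176.8154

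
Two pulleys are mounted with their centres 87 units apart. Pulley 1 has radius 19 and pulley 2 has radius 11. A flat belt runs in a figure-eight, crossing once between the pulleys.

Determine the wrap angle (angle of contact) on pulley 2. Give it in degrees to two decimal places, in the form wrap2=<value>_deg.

crossed belt: β = asin((r1+r2)/C) = asin(30/87) = 20.1713°
wrap1 = wrap2 = π + 2β = 220.3425°

wrap2=220.34_deg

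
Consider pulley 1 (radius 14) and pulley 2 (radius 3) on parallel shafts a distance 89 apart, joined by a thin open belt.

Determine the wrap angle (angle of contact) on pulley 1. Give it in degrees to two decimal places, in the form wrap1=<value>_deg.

wrap1=194.20_deg

open belt: β = asin((r2−r1)/C) = asin(-11/89) = -7.0997°
wrap1 = π − 2β = 194.1993°
wrap2 = π + 2β = 165.8007°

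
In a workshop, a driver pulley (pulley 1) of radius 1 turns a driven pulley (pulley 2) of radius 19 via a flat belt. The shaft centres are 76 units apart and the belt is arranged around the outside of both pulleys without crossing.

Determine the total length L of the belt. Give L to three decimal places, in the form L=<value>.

open belt: β = asin((r2−r1)/C) = asin(18/76) = 13.7002°
wrap1 = π − 2β = 152.5995°
wrap2 = π + 2β = 207.4005°
tangent length = C·cosβ = 73.8377
L = r1·wrap1 + r2·wrap2 + 2·C·cosβ = 1·2.6634 + 19·3.6198 + 2·73.8377 = 219.1153

L=219.115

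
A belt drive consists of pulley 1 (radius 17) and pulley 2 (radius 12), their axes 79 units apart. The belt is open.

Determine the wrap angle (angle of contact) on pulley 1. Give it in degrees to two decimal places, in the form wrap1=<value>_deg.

open belt: β = asin((r2−r1)/C) = asin(-5/79) = -3.6287°
wrap1 = π − 2β = 187.2575°
wrap2 = π + 2β = 172.7425°

wrap1=187.26_deg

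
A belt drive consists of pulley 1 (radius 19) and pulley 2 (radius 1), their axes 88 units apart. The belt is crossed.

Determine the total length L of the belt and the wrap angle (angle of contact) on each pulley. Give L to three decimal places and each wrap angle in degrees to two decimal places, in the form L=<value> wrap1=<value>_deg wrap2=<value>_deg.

L=243.397 wrap1=206.27_deg wrap2=206.27_deg

crossed belt: β = asin((r1+r2)/C) = asin(20/88) = 13.1366°
wrap1 = wrap2 = π + 2β = 206.2731°
tangent length = C·cosβ = 85.6971
L = (r1+r2)·wrap + 2·C·cosβ = 20·3.6001 + 2·85.6971 = 243.3972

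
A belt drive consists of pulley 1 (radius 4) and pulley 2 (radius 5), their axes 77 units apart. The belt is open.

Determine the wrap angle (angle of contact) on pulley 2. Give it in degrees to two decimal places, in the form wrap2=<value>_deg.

wrap2=181.49_deg

open belt: β = asin((r2−r1)/C) = asin(1/77) = 0.7441°
wrap1 = π − 2β = 178.5118°
wrap2 = π + 2β = 181.4882°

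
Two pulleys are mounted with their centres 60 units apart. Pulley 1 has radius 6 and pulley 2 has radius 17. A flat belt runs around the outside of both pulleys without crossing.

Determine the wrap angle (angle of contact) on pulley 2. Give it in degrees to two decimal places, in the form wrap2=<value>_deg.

open belt: β = asin((r2−r1)/C) = asin(11/60) = 10.5640°
wrap1 = π − 2β = 158.8720°
wrap2 = π + 2β = 201.1280°

wrap2=201.13_deg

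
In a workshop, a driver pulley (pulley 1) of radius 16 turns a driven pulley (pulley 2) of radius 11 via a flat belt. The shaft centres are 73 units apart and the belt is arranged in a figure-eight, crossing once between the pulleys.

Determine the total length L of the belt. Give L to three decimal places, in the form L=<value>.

crossed belt: β = asin((r1+r2)/C) = asin(27/73) = 21.7072°
wrap1 = wrap2 = π + 2β = 223.4143°
tangent length = C·cosβ = 67.8233
L = (r1+r2)·wrap + 2·C·cosβ = 27·3.8993 + 2·67.8233 = 240.9281

L=240.928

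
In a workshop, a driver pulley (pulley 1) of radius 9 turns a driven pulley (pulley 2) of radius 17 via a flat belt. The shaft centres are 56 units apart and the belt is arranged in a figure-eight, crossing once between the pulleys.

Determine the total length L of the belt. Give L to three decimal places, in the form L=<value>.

crossed belt: β = asin((r1+r2)/C) = asin(26/56) = 27.6640°
wrap1 = wrap2 = π + 2β = 235.3280°
tangent length = C·cosβ = 49.5984
L = (r1+r2)·wrap + 2·C·cosβ = 26·4.1072 + 2·49.5984 = 205.9852

L=205.985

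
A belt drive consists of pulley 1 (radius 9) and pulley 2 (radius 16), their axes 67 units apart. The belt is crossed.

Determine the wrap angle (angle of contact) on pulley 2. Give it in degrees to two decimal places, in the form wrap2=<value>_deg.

wrap2=223.82_deg

crossed belt: β = asin((r1+r2)/C) = asin(25/67) = 21.9090°
wrap1 = wrap2 = π + 2β = 223.8181°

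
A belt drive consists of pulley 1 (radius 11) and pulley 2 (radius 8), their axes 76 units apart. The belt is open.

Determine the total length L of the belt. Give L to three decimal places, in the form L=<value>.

L=211.809

open belt: β = asin((r2−r1)/C) = asin(-3/76) = -2.2623°
wrap1 = π − 2β = 184.5245°
wrap2 = π + 2β = 175.4755°
tangent length = C·cosβ = 75.9408
L = r1·wrap1 + r2·wrap2 + 2·C·cosβ = 11·3.2206 + 8·3.0626 + 2·75.9408 = 211.8087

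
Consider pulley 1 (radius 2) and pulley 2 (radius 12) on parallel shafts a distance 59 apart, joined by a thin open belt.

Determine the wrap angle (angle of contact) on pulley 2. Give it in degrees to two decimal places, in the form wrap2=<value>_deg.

open belt: β = asin((r2−r1)/C) = asin(10/59) = 9.7583°
wrap1 = π − 2β = 160.4835°
wrap2 = π + 2β = 199.5165°

wrap2=199.52_deg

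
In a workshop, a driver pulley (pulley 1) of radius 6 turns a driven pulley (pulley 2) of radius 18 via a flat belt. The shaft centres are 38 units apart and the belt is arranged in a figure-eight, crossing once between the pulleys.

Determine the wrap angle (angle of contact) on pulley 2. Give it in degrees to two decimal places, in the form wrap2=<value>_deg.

crossed belt: β = asin((r1+r2)/C) = asin(24/38) = 39.1667°
wrap1 = wrap2 = π + 2β = 258.3334°

wrap2=258.33_deg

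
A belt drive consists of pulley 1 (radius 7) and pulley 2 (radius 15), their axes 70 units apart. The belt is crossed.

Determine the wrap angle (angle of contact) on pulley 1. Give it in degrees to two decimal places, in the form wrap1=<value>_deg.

crossed belt: β = asin((r1+r2)/C) = asin(22/70) = 18.3177°
wrap1 = wrap2 = π + 2β = 216.6354°

wrap1=216.64_deg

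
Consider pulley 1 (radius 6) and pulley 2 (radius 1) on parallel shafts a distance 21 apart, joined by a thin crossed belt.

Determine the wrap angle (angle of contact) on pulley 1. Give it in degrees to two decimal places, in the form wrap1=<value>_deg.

crossed belt: β = asin((r1+r2)/C) = asin(7/21) = 19.4712°
wrap1 = wrap2 = π + 2β = 218.9424°

wrap1=218.94_deg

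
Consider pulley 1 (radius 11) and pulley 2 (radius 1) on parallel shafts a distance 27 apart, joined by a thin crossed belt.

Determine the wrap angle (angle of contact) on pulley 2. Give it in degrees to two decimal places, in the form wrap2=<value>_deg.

crossed belt: β = asin((r1+r2)/C) = asin(12/27) = 26.3878°
wrap1 = wrap2 = π + 2β = 232.7756°

wrap2=232.78_deg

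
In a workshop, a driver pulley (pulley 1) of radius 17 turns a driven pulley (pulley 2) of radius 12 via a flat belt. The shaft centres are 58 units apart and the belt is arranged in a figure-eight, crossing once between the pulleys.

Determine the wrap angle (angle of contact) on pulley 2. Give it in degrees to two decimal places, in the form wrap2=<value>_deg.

wrap2=240.00_deg

crossed belt: β = asin((r1+r2)/C) = asin(29/58) = 30.0000°
wrap1 = wrap2 = π + 2β = 240.0000°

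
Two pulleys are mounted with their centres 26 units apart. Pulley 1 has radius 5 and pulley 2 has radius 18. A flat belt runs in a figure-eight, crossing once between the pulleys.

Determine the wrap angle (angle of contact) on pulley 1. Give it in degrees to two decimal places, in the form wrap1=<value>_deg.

crossed belt: β = asin((r1+r2)/C) = asin(23/26) = 62.2042°
wrap1 = wrap2 = π + 2β = 304.4085°

wrap1=304.41_deg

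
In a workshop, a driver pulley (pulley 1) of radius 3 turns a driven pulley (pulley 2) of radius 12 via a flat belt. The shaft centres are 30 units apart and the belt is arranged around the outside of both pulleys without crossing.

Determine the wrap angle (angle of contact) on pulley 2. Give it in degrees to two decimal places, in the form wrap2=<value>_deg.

wrap2=214.92_deg

open belt: β = asin((r2−r1)/C) = asin(9/30) = 17.4576°
wrap1 = π − 2β = 145.0848°
wrap2 = π + 2β = 214.9152°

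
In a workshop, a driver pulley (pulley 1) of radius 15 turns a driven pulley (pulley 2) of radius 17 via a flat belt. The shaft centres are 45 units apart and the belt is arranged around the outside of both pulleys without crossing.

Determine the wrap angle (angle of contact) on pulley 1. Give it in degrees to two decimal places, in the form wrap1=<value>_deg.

open belt: β = asin((r2−r1)/C) = asin(2/45) = 2.5473°
wrap1 = π − 2β = 174.9054°
wrap2 = π + 2β = 185.0946°

wrap1=174.91_deg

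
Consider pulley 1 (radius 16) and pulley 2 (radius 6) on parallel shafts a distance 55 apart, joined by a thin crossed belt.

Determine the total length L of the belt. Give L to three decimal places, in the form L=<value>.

L=188.038

crossed belt: β = asin((r1+r2)/C) = asin(22/55) = 23.5782°
wrap1 = wrap2 = π + 2β = 227.1564°
tangent length = C·cosβ = 50.4083
L = (r1+r2)·wrap + 2·C·cosβ = 22·3.9646 + 2·50.4083 = 188.0384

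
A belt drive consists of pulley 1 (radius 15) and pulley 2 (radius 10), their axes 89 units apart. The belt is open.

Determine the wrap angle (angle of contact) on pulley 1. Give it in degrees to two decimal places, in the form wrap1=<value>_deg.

wrap1=186.44_deg

open belt: β = asin((r2−r1)/C) = asin(-5/89) = -3.2206°
wrap1 = π − 2β = 186.4411°
wrap2 = π + 2β = 173.5589°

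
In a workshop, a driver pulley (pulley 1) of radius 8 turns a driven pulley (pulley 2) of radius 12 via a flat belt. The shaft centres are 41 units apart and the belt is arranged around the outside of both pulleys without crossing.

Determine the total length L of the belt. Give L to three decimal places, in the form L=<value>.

open belt: β = asin((r2−r1)/C) = asin(4/41) = 5.5987°
wrap1 = π − 2β = 168.8025°
wrap2 = π + 2β = 191.1975°
tangent length = C·cosβ = 40.8044
L = r1·wrap1 + r2·wrap2 + 2·C·cosβ = 8·2.9462 + 12·3.3370 + 2·40.8044 = 145.2224

L=145.222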